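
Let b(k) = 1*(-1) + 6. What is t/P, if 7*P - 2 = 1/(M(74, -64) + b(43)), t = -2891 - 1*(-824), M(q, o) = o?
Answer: -21889/3 ≈ -7296.3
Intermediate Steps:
b(k) = 5 (b(k) = -1 + 6 = 5)
t = -2067 (t = -2891 + 824 = -2067)
P = 117/413 (P = 2/7 + 1/(7*(-64 + 5)) = 2/7 + (⅐)/(-59) = 2/7 + (⅐)*(-1/59) = 2/7 - 1/413 = 117/413 ≈ 0.28329)
t/P = -2067/117/413 = -2067*413/117 = -21889/3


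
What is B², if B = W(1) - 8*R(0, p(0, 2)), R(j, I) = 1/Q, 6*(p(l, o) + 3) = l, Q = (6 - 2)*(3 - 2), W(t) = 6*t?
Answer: 16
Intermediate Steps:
Q = 4 (Q = 4*1 = 4)
p(l, o) = -3 + l/6
R(j, I) = ¼ (R(j, I) = 1/4 = ¼)
B = 4 (B = 6*1 - 8*¼ = 6 - 2 = 4)
B² = 4² = 16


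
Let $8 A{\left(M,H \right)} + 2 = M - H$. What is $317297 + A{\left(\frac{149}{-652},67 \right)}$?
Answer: $\frac{1654976015}{5216} \approx 3.1729 \cdot 10^{5}$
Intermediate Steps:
$A{\left(M,H \right)} = - \frac{1}{4} - \frac{H}{8} + \frac{M}{8}$ ($A{\left(M,H \right)} = - \frac{1}{4} + \frac{M - H}{8} = - \frac{1}{4} - \left(- \frac{M}{8} + \frac{H}{8}\right) = - \frac{1}{4} - \frac{H}{8} + \frac{M}{8}$)
$317297 + A{\left(\frac{149}{-652},67 \right)} = 317297 - \left(\frac{69}{8} - \frac{149}{8 \left(-652\right)}\right) = 317297 - \left(\frac{69}{8} - \frac{149}{8} \left(- \frac{1}{652}\right)\right) = 317297 - \frac{45137}{5216} = \frac{1654976015}{5216}$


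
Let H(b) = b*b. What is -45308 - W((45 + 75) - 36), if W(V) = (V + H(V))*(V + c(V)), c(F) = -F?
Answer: -45308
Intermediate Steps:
H(b) = b**2
W(V) = 0 (W(V) = (V + V**2)*(V - V) = (V + V**2)*0 = 0)
-45308 - W((45 + 75) - 36) = -45308 - 1*0 = -45308 + 0 = -45308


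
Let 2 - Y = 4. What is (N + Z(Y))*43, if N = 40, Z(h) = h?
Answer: 1634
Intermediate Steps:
Y = -2 (Y = 2 - 1*4 = 2 - 4 = -2)
(N + Z(Y))*43 = (40 - 2)*43 = 38*43 = 1634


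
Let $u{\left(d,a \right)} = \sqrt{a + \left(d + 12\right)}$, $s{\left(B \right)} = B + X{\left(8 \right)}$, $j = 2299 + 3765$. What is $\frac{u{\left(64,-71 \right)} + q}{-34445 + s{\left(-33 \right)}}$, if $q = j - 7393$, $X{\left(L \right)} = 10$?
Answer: $\frac{1329}{34468} - \frac{\sqrt{5}}{34468} \approx 0.038493$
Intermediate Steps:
$j = 6064$
$s{\left(B \right)} = 10 + B$ ($s{\left(B \right)} = B + 10 = 10 + B$)
$u{\left(d,a \right)} = \sqrt{12 + a + d}$ ($u{\left(d,a \right)} = \sqrt{a + \left(12 + d\right)} = \sqrt{12 + a + d}$)
$q = -1329$ ($q = 6064 - 7393 = -1329$)
$\frac{u{\left(64,-71 \right)} + q}{-34445 + s{\left(-33 \right)}} = \frac{\sqrt{12 - 71 + 64} - 1329}{-34445 + \left(10 - 33\right)} = \frac{\sqrt{5} - 1329}{-34445 - 23} = \frac{-1329 + \sqrt{5}}{-34468} = \left(-1329 + \sqrt{5}\right) \left(- \frac{1}{34468}\right) = \frac{1329}{34468} - \frac{\sqrt{5}}{34468}$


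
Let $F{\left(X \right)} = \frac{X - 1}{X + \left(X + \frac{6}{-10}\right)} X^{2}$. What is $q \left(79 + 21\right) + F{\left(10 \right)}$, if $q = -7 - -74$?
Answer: $\frac{654400}{97} \approx 6746.4$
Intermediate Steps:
$q = 67$ ($q = -7 + 74 = 67$)
$F{\left(X \right)} = \frac{X^{2} \left(-1 + X\right)}{- \frac{3}{5} + 2 X}$ ($F{\left(X \right)} = \frac{-1 + X}{X + \left(X + 6 \left(- \frac{1}{10}\right)\right)} X^{2} = \frac{-1 + X}{X + \left(X - \frac{3}{5}\right)} X^{2} = \frac{-1 + X}{X + \left(- \frac{3}{5} + X\right)} X^{2} = \frac{-1 + X}{- \frac{3}{5} + 2 X} X^{2} = \frac{X^{2} \left(-1 + X\right)}{- \frac{3}{5} + 2 X}$)
$q \left(79 + 21\right) + F{\left(10 \right)} = 67 \left(79 + 21\right) + \frac{5 \cdot 10^{2} \left(-1 + 10\right)}{-3 + 10 \cdot 10} = 67 \cdot 100 + 5 \cdot 100 \frac{1}{-3 + 100} \cdot 9 = 6700 + 5 \cdot 100 \cdot \frac{1}{97} \cdot 9 = 6700 + \frac{4500}{97} = \frac{654400}{97}$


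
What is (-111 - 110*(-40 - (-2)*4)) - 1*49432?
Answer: -46023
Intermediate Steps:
(-111 - 110*(-40 - (-2)*4)) - 1*49432 = (-111 - 110*(-40 - 1*(-8))) - 49432 = (-111 - 110*(-40 + 8)) - 49432 = (-111 - 110*(-32)) - 49432 = (-111 + 3520) - 49432 = 3409 - 49432 = -46023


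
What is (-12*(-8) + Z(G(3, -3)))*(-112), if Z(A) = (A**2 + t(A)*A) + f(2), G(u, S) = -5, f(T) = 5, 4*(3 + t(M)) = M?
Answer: -16492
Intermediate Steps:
t(M) = -3 + M/4
Z(A) = 5 + A**2 + A*(-3 + A/4) (Z(A) = (A**2 + (-3 + A/4)*A) + 5 = (A**2 + A*(-3 + A/4)) + 5 = 5 + A**2 + A*(-3 + A/4))
(-12*(-8) + Z(G(3, -3)))*(-112) = (-12*(-8) + (5 - 3*(-5) + (5/4)*(-5)**2))*(-112) = (96 + (5 + 15 + (5/4)*25))*(-112) = (96 + (5 + 15 + 125/4))*(-112) = (96 + 205/4)*(-112) = (589/4)*(-112) = -16492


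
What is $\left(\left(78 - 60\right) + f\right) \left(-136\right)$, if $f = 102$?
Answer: $-16320$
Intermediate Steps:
$\left(\left(78 - 60\right) + f\right) \left(-136\right) = \left(\left(78 - 60\right) + 102\right) \left(-136\right) = \left(18 + 102\right) \left(-136\right) = 120 \left(-136\right) = -16320$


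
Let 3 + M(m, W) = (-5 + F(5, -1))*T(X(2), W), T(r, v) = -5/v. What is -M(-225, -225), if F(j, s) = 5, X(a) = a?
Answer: 3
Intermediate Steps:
M(m, W) = -3 (M(m, W) = -3 + (-5 + 5)*(-5/W) = -3 + 0*(-5/W) = -3 + 0 = -3)
-M(-225, -225) = -1*(-3) = 3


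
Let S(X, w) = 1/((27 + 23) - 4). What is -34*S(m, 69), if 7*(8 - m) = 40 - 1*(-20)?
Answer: -17/23 ≈ -0.73913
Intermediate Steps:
m = -4/7 (m = 8 - (40 - 1*(-20))/7 = 8 - (40 + 20)/7 = 8 - ⅐*60 = 8 - 60/7 = -4/7 ≈ -0.57143)
S(X, w) = 1/46 (S(X, w) = 1/(50 - 4) = 1/46)
-34*S(m, 69) = -34*1/46 = -17/23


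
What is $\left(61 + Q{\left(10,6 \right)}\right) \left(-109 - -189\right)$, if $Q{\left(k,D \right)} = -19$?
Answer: $3360$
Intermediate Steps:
$\left(61 + Q{\left(10,6 \right)}\right) \left(-109 - -189\right) = \left(61 - 19\right) \left(-109 - -189\right) = 42 \left(-109 + 189\right) = 42 \cdot 80 = 3360$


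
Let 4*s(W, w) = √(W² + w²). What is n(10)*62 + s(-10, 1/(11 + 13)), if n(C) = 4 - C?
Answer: -372 + √57601/96 ≈ -369.50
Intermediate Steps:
s(W, w) = √(W² + w²)/4
n(10)*62 + s(-10, 1/(11 + 13)) = (4 - 1*10)*62 + √((-10)² + (1/(11 + 13))²)/4 = (4 - 10)*62 + √(100 + (1/24)²)/4 = -6*62 + √(100 + (1/24)²)/4 = -372 + √(100 + 1/576)/4 = -372 + √(57601/576)/4 = -372 + (√57601/24)/4 = -372 + √57601/96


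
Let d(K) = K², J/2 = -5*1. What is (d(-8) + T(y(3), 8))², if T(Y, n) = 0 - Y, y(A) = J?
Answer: 5476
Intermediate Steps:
J = -10 (J = 2*(-5*1) = 2*(-5) = -10)
y(A) = -10
T(Y, n) = -Y
(d(-8) + T(y(3), 8))² = ((-8)² - 1*(-10))² = (64 + 10)² = 74² = 5476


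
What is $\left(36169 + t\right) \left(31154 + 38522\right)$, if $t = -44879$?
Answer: $-606877960$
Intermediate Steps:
$\left(36169 + t\right) \left(31154 + 38522\right) = \left(36169 - 44879\right) \left(31154 + 38522\right) = \left(-8710\right) 69676 = -606877960$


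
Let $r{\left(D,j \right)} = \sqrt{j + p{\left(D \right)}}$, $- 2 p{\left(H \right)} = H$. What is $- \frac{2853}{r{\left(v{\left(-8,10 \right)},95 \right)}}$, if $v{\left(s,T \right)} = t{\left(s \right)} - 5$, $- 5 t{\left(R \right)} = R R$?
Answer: $- \frac{2853 \sqrt{10390}}{1039} \approx -279.89$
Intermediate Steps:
$p{\left(H \right)} = - \frac{H}{2}$
$t{\left(R \right)} = - \frac{R^{2}}{5}$ ($t{\left(R \right)} = - \frac{R R}{5} = - \frac{R^{2}}{5}$)
$v{\left(s,T \right)} = -5 - \frac{s^{2}}{5}$ ($v{\left(s,T \right)} = - \frac{s^{2}}{5} - 5 = -5 - \frac{s^{2}}{5}$)
$r{\left(D,j \right)} = \sqrt{j - \frac{D}{2}}$
$- \frac{2853}{r{\left(v{\left(-8,10 \right)},95 \right)}} = - \frac{2853}{\frac{1}{2} \sqrt{- 2 \left(-5 - \frac{\left(-8\right)^{2}}{5}\right) + 4 \cdot 95}} = - \frac{2853}{\frac{1}{2} \sqrt{- 2 \left(-5 - \frac{64}{5}\right) + 380}} = - \frac{2853}{\frac{1}{2} \sqrt{\left(-2\right) \left(- \frac{89}{5}\right) + 380}} = - \frac{2853}{\frac{1}{2} \sqrt{\frac{178}{5} + 380}} = - \frac{2853}{\frac{1}{2} \sqrt{\frac{2078}{5}}} = - \frac{2853}{\frac{1}{2} \frac{\sqrt{10390}}{5}} = - \frac{2853}{\frac{1}{10} \sqrt{10390}} = - 2853 \frac{\sqrt{10390}}{1039} = - \frac{2853 \sqrt{10390}}{1039}$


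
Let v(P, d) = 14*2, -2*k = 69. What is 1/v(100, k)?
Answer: 1/28 ≈ 0.035714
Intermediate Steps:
k = -69/2 (k = -½*69 = -69/2 ≈ -34.500)
v(P, d) = 28
1/v(100, k) = 1/28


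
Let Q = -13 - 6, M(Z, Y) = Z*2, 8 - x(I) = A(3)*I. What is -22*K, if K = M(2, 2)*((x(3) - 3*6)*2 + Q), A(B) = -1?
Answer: 2904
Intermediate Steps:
x(I) = 8 + I (x(I) = 8 - (-1)*I = 8 + I)
M(Z, Y) = 2*Z
Q = -19
K = -132 (K = (2*2)*(((8 + 3) - 3*6)*2 - 19) = 4*((11 - 18)*2 - 19) = 4*(-7*2 - 19) = 4*(-14 - 19) = 4*(-33) = -132)
-22*K = -22*(-132) = 2904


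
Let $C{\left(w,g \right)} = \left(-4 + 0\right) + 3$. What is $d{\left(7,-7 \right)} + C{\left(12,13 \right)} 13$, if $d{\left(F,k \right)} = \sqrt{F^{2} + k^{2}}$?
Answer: $-13 + 7 \sqrt{2} \approx -3.1005$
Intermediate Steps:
$C{\left(w,g \right)} = -1$ ($C{\left(w,g \right)} = -4 + 3 = -1$)
$d{\left(7,-7 \right)} + C{\left(12,13 \right)} 13 = \sqrt{7^{2} + \left(-7\right)^{2}} - 13 = \sqrt{49 + 49} - 13 = \sqrt{98} - 13 = 7 \sqrt{2} - 13 = -13 + 7 \sqrt{2}$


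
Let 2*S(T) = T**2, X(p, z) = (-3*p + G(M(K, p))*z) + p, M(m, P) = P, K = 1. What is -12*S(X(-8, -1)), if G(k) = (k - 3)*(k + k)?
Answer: -153600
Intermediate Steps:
G(k) = 2*k*(-3 + k) (G(k) = (-3 + k)*(2*k) = 2*k*(-3 + k))
X(p, z) = -2*p + 2*p*z*(-3 + p) (X(p, z) = (-3*p + (2*p*(-3 + p))*z) + p = (-3*p + 2*p*z*(-3 + p)) + p = -2*p + 2*p*z*(-3 + p))
S(T) = T**2/2
-12*S(X(-8, -1)) = -6*(2*(-8)*(-1 - (-3 - 8)))**2 = -6*(2*(-8)*(-1 - 1*(-11)))**2 = -6*(2*(-8)*(-1 + 11))**2 = -6*(2*(-8)*10)**2 = -6*(-160)**2 = -6*25600 = -12*12800 = -153600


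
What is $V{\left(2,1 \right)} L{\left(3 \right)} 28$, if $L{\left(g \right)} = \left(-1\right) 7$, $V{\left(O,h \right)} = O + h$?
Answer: $-588$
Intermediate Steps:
$L{\left(g \right)} = -7$
$V{\left(2,1 \right)} L{\left(3 \right)} 28 = \left(2 + 1\right) \left(-7\right) 28 = 3 \left(-7\right) 28 = \left(-21\right) 28 = -588$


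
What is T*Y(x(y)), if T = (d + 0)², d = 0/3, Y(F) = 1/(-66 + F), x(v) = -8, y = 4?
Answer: 0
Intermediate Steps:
d = 0 (d = 0*(⅓) = 0)
T = 0 (T = (0 + 0)² = 0² = 0)
T*Y(x(y)) = 0/(-66 - 8) = 0/(-74) = 0*(-1/74) = 0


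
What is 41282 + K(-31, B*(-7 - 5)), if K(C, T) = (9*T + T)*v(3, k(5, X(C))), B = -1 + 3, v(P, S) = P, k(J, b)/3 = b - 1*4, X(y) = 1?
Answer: 40562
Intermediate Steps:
k(J, b) = -12 + 3*b (k(J, b) = 3*(b - 1*4) = 3*(b - 4) = 3*(-4 + b) = -12 + 3*b)
B = 2
K(C, T) = 30*T (K(C, T) = (9*T + T)*3 = (10*T)*3 = 30*T)
41282 + K(-31, B*(-7 - 5)) = 41282 + 30*(2*(-7 - 5)) = 41282 + 30*(2*(-12)) = 41282 + 30*(-24) = 41282 - 720 = 40562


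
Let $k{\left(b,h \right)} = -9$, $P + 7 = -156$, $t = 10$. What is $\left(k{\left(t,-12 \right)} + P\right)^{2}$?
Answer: $29584$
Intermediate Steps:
$P = -163$ ($P = -7 - 156 = -163$)
$\left(k{\left(t,-12 \right)} + P\right)^{2} = \left(-9 - 163\right)^{2} = \left(-172\right)^{2} = 29584$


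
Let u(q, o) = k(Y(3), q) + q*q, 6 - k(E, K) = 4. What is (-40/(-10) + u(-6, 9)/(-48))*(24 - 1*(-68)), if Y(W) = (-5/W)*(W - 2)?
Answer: 1771/6 ≈ 295.17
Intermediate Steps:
Y(W) = -5*(-2 + W)/W (Y(W) = (-5/W)*(-2 + W) = -5*(-2 + W)/W)
k(E, K) = 2 (k(E, K) = 6 - 1*4 = 6 - 4 = 2)
u(q, o) = 2 + q² (u(q, o) = 2 + q*q = 2 + q²)
(-40/(-10) + u(-6, 9)/(-48))*(24 - 1*(-68)) = (-40/(-10) + (2 + (-6)²)/(-48))*(24 - 1*(-68)) = (-40*(-⅒) + (2 + 36)*(-1/48))*(24 + 68) = (4 + 38*(-1/48))*92 = (4 - 19/24)*92 = (77/24)*92 = 1771/6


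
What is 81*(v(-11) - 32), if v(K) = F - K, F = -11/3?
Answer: -1998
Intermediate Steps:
F = -11/3 (F = -11*⅓ = -11/3 ≈ -3.6667)
v(K) = -11/3 - K
81*(v(-11) - 32) = 81*((-11/3 - 1*(-11)) - 32) = 81*((-11/3 + 11) - 32) = 81*(22/3 - 32) = 81*(-74/3) = -1998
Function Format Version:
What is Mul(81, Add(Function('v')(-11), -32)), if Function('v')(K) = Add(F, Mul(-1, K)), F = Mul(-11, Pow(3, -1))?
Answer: -1998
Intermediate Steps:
F = Rational(-11, 3) (F = Mul(-11, Rational(1, 3)) = Rational(-11, 3) ≈ -3.6667)
Function('v')(K) = Add(Rational(-11, 3), Mul(-1, K))
Mul(81, Add(Function('v')(-11), -32)) = Mul(81, Add(Add(Rational(-11, 3), Mul(-1, -11)), -32)) = Mul(81, Add(Add(Rational(-11, 3), 11), -32)) = Mul(81, Add(Rational(22, 3), -32)) = Mul(81, Rational(-74, 3)) = -1998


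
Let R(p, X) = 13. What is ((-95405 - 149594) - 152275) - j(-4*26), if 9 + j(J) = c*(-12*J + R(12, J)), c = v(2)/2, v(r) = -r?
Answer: -396004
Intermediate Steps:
c = -1 (c = -1*2/2 = -2*1/2 = -1)
j(J) = -22 + 12*J (j(J) = -9 - (-12*J + 13) = -9 - (13 - 12*J) = -9 + (-13 + 12*J) = -22 + 12*J)
((-95405 - 149594) - 152275) - j(-4*26) = ((-95405 - 149594) - 152275) - (-22 + 12*(-4*26)) = (-244999 - 152275) - (-22 + 12*(-104)) = -397274 - (-22 - 1248) = -397274 - 1*(-1270) = -397274 + 1270 = -396004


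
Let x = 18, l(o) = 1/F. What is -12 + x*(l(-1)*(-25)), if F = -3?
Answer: 138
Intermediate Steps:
l(o) = -1/3 (l(o) = 1/(-3) = -1/3)
-12 + x*(l(-1)*(-25)) = -12 + 18*(-1/3*(-25)) = -12 + 18*(25/3) = -12 + 150 = 138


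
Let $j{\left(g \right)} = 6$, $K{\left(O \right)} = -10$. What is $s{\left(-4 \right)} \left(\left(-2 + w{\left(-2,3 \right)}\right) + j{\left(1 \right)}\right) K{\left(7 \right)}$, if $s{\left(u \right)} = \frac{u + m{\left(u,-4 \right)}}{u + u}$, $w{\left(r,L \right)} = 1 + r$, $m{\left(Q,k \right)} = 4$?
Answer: $0$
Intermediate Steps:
$s{\left(u \right)} = \frac{4 + u}{2 u}$ ($s{\left(u \right)} = \frac{u + 4}{u + u} = \frac{4 + u}{2 u}$)
$s{\left(-4 \right)} \left(\left(-2 + w{\left(-2,3 \right)}\right) + j{\left(1 \right)}\right) K{\left(7 \right)} = \frac{4 - 4}{2 \left(-4\right)} \left(\left(-2 + \left(1 - 2\right)\right) + 6\right) \left(-10\right) = \frac{1}{2} \left(- \frac{1}{4}\right) 0 \left(\left(-2 - 1\right) + 6\right) \left(-10\right) = 0 \left(-3 + 6\right) \left(-10\right) = 0 \cdot 3 \left(-10\right) = 0 \left(-10\right) = 0$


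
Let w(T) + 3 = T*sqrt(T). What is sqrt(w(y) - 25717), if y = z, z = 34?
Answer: sqrt(-25720 + 34*sqrt(34)) ≈ 159.76*I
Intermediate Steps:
y = 34
w(T) = -3 + T**(3/2) (w(T) = -3 + T*sqrt(T) = -3 + T**(3/2))
sqrt(w(y) - 25717) = sqrt((-3 + 34**(3/2)) - 25717) = sqrt((-3 + 34*sqrt(34)) - 25717) = sqrt(-25720 + 34*sqrt(34))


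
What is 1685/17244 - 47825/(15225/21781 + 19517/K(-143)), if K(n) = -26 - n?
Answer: -1050456345747115/3680568861444 ≈ -285.41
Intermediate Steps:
1685/17244 - 47825/(15225/21781 + 19517/K(-143)) = 1685/17244 - 47825/(15225/21781 + 19517/(-26 - 1*(-143))) = 1685*(1/17244) - 47825/(15225*(1/21781) + 19517/(-26 + 143)) = 1685/17244 - 47825/(15225/21781 + 19517/117) = 1685/17244 - 47825/426881102/2548377 = 1685/17244 - 47825*2548377/426881102 = 1685/17244 - 121876130025/426881102 = -1050456345747115/3680568861444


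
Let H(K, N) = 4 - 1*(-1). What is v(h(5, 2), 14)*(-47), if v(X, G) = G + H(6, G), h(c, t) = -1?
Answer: -893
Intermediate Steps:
H(K, N) = 5 (H(K, N) = 4 + 1 = 5)
v(X, G) = 5 + G (v(X, G) = G + 5 = 5 + G)
v(h(5, 2), 14)*(-47) = (5 + 14)*(-47) = 19*(-47) = -893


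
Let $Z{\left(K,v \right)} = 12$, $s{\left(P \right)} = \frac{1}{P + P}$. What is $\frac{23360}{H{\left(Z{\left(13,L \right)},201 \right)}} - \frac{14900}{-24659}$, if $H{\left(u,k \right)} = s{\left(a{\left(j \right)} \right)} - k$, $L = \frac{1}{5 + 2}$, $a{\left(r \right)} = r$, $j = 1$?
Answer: $- \frac{1146093580}{9888259} \approx -115.9$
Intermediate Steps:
$s{\left(P \right)} = \frac{1}{2 P}$
$L = \frac{1}{7} \approx 0.14286$
$H{\left(u,k \right)} = \frac{1}{2} - k$ ($H{\left(u,k \right)} = \frac{1}{2 \cdot 1} - k = \frac{1}{2} \cdot 1 - k = \frac{1}{2} - k$)
$\frac{23360}{H{\left(Z{\left(13,L \right)},201 \right)}} - \frac{14900}{-24659} = \frac{23360}{\frac{1}{2} - 201} - \frac{14900}{-24659} = \frac{23360}{\frac{1}{2} - 201} - - \frac{14900}{24659} = \frac{23360}{- \frac{401}{2}} + \frac{14900}{24659} = 23360 \left(- \frac{2}{401}\right) + \frac{14900}{24659} = - \frac{46720}{401} + \frac{14900}{24659} = - \frac{1146093580}{9888259}$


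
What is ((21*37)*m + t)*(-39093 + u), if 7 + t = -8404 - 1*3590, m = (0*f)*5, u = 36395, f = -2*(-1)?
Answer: 32378698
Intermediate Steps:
f = 2
m = 0 (m = (0*2)*5 = 0*5 = 0)
t = -12001 (t = -7 + (-8404 - 1*3590) = -7 + (-8404 - 3590) = -7 - 11994 = -12001)
((21*37)*m + t)*(-39093 + u) = ((21*37)*0 - 12001)*(-39093 + 36395) = (777*0 - 12001)*(-2698) = (0 - 12001)*(-2698) = -12001*(-2698) = 32378698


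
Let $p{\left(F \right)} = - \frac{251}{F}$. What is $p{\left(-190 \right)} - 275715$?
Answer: $- \frac{52385599}{190} \approx -2.7571 \cdot 10^{5}$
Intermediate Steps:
$p{\left(-190 \right)} - 275715 = - \frac{251}{-190} - 275715 = \left(-251\right) \left(- \frac{1}{190}\right) - 275715 = \frac{251}{190} - 275715 = - \frac{52385599}{190}$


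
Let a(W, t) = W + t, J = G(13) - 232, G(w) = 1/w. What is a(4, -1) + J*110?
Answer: -331611/13 ≈ -25509.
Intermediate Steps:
J = -3015/13 (J = 1/13 - 232 = -3015/13 ≈ -231.92)
a(4, -1) + J*110 = (4 - 1) - 3015/13*110 = 3 - 331650/13 = -331611/13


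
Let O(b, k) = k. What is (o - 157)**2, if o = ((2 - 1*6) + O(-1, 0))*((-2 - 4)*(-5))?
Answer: 76729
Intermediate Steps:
o = -120 (o = ((2 - 1*6) + 0)*((-2 - 4)*(-5)) = ((2 - 6) + 0)*(-6*(-5)) = (-4 + 0)*30 = -4*30 = -120)
(o - 157)**2 = (-120 - 157)**2 = (-277)**2 = 76729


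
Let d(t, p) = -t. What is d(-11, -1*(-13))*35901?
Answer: 394911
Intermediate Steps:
d(-11, -1*(-13))*35901 = -1*(-11)*35901 = 11*35901 = 394911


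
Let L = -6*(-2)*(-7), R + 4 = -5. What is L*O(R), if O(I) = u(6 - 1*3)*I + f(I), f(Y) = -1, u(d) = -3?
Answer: -2184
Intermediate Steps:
R = -9 (R = -4 - 5 = -9)
O(I) = -1 - 3*I (O(I) = -3*I - 1 = -1 - 3*I)
L = -84 (L = 12*(-7) = -84)
L*O(R) = -84*(-1 - 3*(-9)) = -84*(-1 + 27) = -84*26 = -2184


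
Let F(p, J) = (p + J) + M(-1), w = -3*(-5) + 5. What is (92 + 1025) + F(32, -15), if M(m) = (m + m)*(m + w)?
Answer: 1096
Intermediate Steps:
w = 20 (w = 15 + 5 = 20)
M(m) = 2*m*(20 + m) (M(m) = (m + m)*(m + 20) = (2*m)*(20 + m) = 2*m*(20 + m))
F(p, J) = -38 + J + p (F(p, J) = (p + J) + 2*(-1)*(20 - 1) = (J + p) + 2*(-1)*19 = (J + p) - 38 = -38 + J + p)
(92 + 1025) + F(32, -15) = (92 + 1025) + (-38 - 15 + 32) = 1117 - 21 = 1096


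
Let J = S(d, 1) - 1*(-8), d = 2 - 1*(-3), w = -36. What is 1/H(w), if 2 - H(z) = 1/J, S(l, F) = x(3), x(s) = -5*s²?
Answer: 37/75 ≈ 0.49333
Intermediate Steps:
d = 5 (d = 2 + 3 = 5)
S(l, F) = -45 (S(l, F) = -5*3² = -5*9 = -45)
J = -37 (J = -45 - 1*(-8) = -45 + 8 = -37)
H(z) = 75/37 (H(z) = 2 - 1/(-37) = 2 - 1*(-1/37) = 2 + 1/37 = 75/37)
1/H(w) = 1/(75/37) = 37/75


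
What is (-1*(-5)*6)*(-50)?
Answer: -1500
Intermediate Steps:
(-1*(-5)*6)*(-50) = (5*6)*(-50) = 30*(-50) = -1500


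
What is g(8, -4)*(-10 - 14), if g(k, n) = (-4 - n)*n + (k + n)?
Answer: -96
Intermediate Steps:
g(k, n) = k + n + n*(-4 - n) (g(k, n) = n*(-4 - n) + (k + n) = k + n + n*(-4 - n))
g(8, -4)*(-10 - 14) = (8 - 1*(-4)² - 3*(-4))*(-10 - 14) = (8 - 1*16 + 12)*(-24) = (8 - 16 + 12)*(-24) = 4*(-24) = -96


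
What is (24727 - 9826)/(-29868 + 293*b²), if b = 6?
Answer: -4967/6440 ≈ -0.77127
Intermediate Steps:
(24727 - 9826)/(-29868 + 293*b²) = (24727 - 9826)/(-29868 + 293*6²) = 14901/(-29868 + 293*36) = 14901/(-29868 + 10548) = 14901/(-19320) = 14901*(-1/19320) = -4967/6440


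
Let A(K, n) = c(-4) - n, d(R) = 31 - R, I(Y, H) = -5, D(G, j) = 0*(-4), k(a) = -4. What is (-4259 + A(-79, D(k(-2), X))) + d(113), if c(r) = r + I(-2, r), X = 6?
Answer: -4350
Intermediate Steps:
D(G, j) = 0
c(r) = -5 + r (c(r) = r - 5 = -5 + r)
A(K, n) = -9 - n (A(K, n) = (-5 - 4) - n = -9 - n)
(-4259 + A(-79, D(k(-2), X))) + d(113) = (-4259 + (-9 - 1*0)) + (31 - 1*113) = (-4259 + (-9 + 0)) + (31 - 113) = (-4259 - 9) - 82 = -4268 - 82 = -4350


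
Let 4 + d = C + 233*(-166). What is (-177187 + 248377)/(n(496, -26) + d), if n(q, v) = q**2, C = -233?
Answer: 71190/207101 ≈ 0.34375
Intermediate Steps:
d = -38915 (d = -4 + (-233 + 233*(-166)) = -4 + (-233 - 38678) = -4 - 38911 = -38915)
(-177187 + 248377)/(n(496, -26) + d) = (-177187 + 248377)/(496**2 - 38915) = 71190/(246016 - 38915) = 71190/207101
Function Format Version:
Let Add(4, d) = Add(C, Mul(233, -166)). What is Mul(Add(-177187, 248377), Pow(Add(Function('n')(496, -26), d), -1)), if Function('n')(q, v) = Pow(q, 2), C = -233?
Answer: Rational(71190, 207101) ≈ 0.34375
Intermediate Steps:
d = -38915 (d = Add(-4, Add(-233, Mul(233, -166))) = Add(-4, Add(-233, -38678)) = Add(-4, -38911) = -38915)
Mul(Add(-177187, 248377), Pow(Add(Function('n')(496, -26), d), -1)) = Mul(Add(-177187, 248377), Pow(Add(Pow(496, 2), -38915), -1)) = Mul(71190, Pow(Add(246016, -38915), -1)) = Mul(71190, Pow(207101, -1)) = Mul(71190, Rational(1, 207101)) = Rational(71190, 207101)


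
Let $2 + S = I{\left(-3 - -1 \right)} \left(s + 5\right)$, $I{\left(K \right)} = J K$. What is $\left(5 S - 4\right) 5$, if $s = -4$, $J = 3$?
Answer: $-220$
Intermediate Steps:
$I{\left(K \right)} = 3 K$
$S = -8$ ($S = -2 + 3 \left(-3 - -1\right) \left(-4 + 5\right) = -2 + 3 \left(-3 + 1\right) 1 = -2 + 3 \left(-2\right) 1 = -2 - 6 = -8$)
$\left(5 S - 4\right) 5 = \left(5 \left(-8\right) - 4\right) 5 = \left(-40 - 4\right) 5 = \left(-44\right) 5 = -220$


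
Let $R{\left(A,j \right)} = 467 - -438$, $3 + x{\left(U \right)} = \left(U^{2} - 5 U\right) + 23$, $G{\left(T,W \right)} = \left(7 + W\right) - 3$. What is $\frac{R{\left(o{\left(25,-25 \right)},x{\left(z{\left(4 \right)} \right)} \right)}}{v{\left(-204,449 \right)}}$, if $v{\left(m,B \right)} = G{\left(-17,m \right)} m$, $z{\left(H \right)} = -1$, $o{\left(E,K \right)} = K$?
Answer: $\frac{181}{8160} \approx 0.022181$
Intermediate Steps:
$G{\left(T,W \right)} = 4 + W$
$v{\left(m,B \right)} = m \left(4 + m\right)$ ($v{\left(m,B \right)} = \left(4 + m\right) m = m \left(4 + m\right)$)
$x{\left(U \right)} = 20 + U^{2} - 5 U$ ($x{\left(U \right)} = -3 + \left(\left(U^{2} - 5 U\right) + 23\right) = -3 + \left(23 + U^{2} - 5 U\right) = 20 + U^{2} - 5 U$)
$R{\left(A,j \right)} = 905$ ($R{\left(A,j \right)} = 467 + 438 = 905$)
$\frac{R{\left(o{\left(25,-25 \right)},x{\left(z{\left(4 \right)} \right)} \right)}}{v{\left(-204,449 \right)}} = \frac{905}{\left(-204\right) \left(4 - 204\right)} = \frac{905}{\left(-204\right) \left(-200\right)} = \frac{905}{40800} = 905 \cdot \frac{1}{40800} = \frac{181}{8160}$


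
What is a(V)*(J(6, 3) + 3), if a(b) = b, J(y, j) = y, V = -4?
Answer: -36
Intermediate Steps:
a(V)*(J(6, 3) + 3) = -4*(6 + 3) = -4*9 = -36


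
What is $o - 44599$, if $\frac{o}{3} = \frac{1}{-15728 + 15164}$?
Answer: $- \frac{8384613}{188} \approx -44599.0$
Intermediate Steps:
$o = - \frac{1}{188}$ ($o = \frac{3}{-15728 + 15164} = \frac{3}{-564} = 3 \left(- \frac{1}{564}\right) = - \frac{1}{188} \approx -0.0053191$)
$o - 44599 = - \frac{1}{188} - 44599 = - \frac{8384613}{188}$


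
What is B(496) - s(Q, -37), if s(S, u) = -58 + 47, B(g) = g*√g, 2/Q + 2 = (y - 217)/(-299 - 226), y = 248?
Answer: 11 + 1984*√31 ≈ 11057.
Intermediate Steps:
Q = -1050/1081 (Q = 2/(-2 + (248 - 217)/(-299 - 226)) = 2/(-2 + 31/(-525)) = 2/(-2 + 31*(-1/525)) = 2/(-2 - 31/525) = 2/(-1081/525) = 2*(-525/1081) = -1050/1081 ≈ -0.97132)
B(g) = g^(3/2)
s(S, u) = -11
B(496) - s(Q, -37) = 496^(3/2) - 1*(-11) = 1984*√31 + 11 = 11 + 1984*√31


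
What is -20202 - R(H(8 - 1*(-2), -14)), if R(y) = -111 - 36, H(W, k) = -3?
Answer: -20055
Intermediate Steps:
R(y) = -147
-20202 - R(H(8 - 1*(-2), -14)) = -20202 - 1*(-147) = -20202 + 147 = -20055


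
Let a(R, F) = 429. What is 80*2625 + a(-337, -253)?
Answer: 210429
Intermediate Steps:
80*2625 + a(-337, -253) = 80*2625 + 429 = 210000 + 429 = 210429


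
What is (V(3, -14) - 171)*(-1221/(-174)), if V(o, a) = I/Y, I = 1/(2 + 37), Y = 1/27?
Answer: -450549/377 ≈ -1195.1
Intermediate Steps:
Y = 1/27 ≈ 0.037037
I = 1/39 ≈ 0.025641
V(o, a) = 9/13 (V(o, a) = 1/(39*(1/27)) = (1/39)*27 = 9/13)
(V(3, -14) - 171)*(-1221/(-174)) = (9/13 - 171)*(-1221/(-174)) = -(-2703294)*(-1)/(13*174) = -2214/13*407/58 = -450549/377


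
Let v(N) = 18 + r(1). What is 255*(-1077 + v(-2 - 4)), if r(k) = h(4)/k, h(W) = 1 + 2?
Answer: -269280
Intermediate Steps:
h(W) = 3
r(k) = 3/k
v(N) = 21 (v(N) = 18 + 3/1 = 18 + 3*1 = 18 + 3 = 21)
255*(-1077 + v(-2 - 4)) = 255*(-1077 + 21) = 255*(-1056) = -269280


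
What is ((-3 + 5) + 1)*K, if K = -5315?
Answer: -15945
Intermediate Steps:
((-3 + 5) + 1)*K = ((-3 + 5) + 1)*(-5315) = (2 + 1)*(-5315) = 3*(-5315) = -15945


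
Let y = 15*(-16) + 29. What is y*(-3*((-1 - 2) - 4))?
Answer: -4431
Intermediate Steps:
y = -211 (y = -240 + 29 = -211)
y*(-3*((-1 - 2) - 4)) = -(-633)*((-1 - 2) - 4) = -(-633)*(-3 - 4) = -(-633)*(-7) = -211*21 = -4431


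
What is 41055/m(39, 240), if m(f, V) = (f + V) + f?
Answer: 13685/106 ≈ 129.10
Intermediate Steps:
m(f, V) = V + 2*f (m(f, V) = (V + f) + f = V + 2*f)
41055/m(39, 240) = 41055/(240 + 2*39) = 41055/(240 + 78) = 41055/318 = 41055*(1/318) = 13685/106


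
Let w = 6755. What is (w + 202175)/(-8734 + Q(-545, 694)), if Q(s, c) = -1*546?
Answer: -20893/928 ≈ -22.514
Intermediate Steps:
Q(s, c) = -546
(w + 202175)/(-8734 + Q(-545, 694)) = (6755 + 202175)/(-8734 - 546) = 208930/(-9280) = 208930*(-1/9280) = -20893/928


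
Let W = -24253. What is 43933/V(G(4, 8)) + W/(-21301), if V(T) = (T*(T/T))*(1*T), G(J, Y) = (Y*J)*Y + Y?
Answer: 2626153921/1484594496 ≈ 1.7689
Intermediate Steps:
G(J, Y) = Y + J*Y² (G(J, Y) = (J*Y)*Y + Y = J*Y² + Y = Y + J*Y²)
V(T) = T² (V(T) = (T*1)*T = T*T = T²)
43933/V(G(4, 8)) + W/(-21301) = 43933/((8*(1 + 4*8))²) - 24253/(-21301) = 43933/((8*(1 + 32))²) - 24253*(-1/21301) = 43933/((8*33)²) + 24253/21301 = 43933/(264²) + 24253/21301 = 43933/69696 + 24253/21301 = 2626153921/1484594496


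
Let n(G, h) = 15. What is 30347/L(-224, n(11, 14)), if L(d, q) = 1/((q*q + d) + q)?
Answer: 485552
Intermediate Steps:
L(d, q) = 1/(d + q + q²) (L(d, q) = 1/((q² + d) + q) = 1/((d + q²) + q) = 1/(d + q + q²))
30347/L(-224, n(11, 14)) = 30347/(1/(-224 + 15 + 15²)) = 30347/(1/(-224 + 15 + 225)) = 30347/(1/16) = 30347*16 = 485552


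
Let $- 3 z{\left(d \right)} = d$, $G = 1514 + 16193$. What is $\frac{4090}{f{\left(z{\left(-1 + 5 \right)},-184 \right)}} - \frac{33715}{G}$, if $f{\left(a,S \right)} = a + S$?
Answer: $- \frac{118005215}{4922546} \approx -23.972$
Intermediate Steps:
$G = 17707$
$z{\left(d \right)} = - \frac{d}{3}$
$f{\left(a,S \right)} = S + a$
$\frac{4090}{f{\left(z{\left(-1 + 5 \right)},-184 \right)}} - \frac{33715}{G} = \frac{4090}{-184 - \frac{-1 + 5}{3}} - \frac{33715}{17707} = \frac{4090}{-184 - \frac{4}{3}} - \frac{33715}{17707} = \frac{4090}{- \frac{556}{3}} - \frac{33715}{17707} = 4090 \left(- \frac{3}{556}\right) - \frac{33715}{17707} = - \frac{6135}{278} - \frac{33715}{17707} = - \frac{118005215}{4922546}$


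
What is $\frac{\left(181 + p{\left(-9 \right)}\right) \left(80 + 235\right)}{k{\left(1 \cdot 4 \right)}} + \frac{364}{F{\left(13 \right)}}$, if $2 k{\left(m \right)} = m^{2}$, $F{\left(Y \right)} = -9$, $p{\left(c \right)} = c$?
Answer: $\frac{121177}{18} \approx 6732.1$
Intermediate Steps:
$k{\left(m \right)} = \frac{m^{2}}{2}$
$\frac{\left(181 + p{\left(-9 \right)}\right) \left(80 + 235\right)}{k{\left(1 \cdot 4 \right)}} + \frac{364}{F{\left(13 \right)}} = \frac{\left(181 - 9\right) \left(80 + 235\right)}{\frac{1}{2} \left(1 \cdot 4\right)^{2}} + \frac{364}{-9} = \frac{172 \cdot 315}{\frac{1}{2} \cdot 4^{2}} + 364 \left(- \frac{1}{9}\right) = \frac{54180}{\frac{1}{2} \cdot 16} - \frac{364}{9} = \frac{54180}{8} - \frac{364}{9} = 54180 \cdot \frac{1}{8} - \frac{364}{9} = \frac{13545}{2} - \frac{364}{9} = \frac{121177}{18}$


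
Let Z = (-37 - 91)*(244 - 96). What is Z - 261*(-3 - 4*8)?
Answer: -9809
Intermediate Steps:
Z = -18944 (Z = -128*148 = -18944)
Z - 261*(-3 - 4*8) = -18944 - 261*(-3 - 4*8) = -18944 - 261*(-3 - 32) = -18944 - 261*(-35) = -18944 + 9135 = -9809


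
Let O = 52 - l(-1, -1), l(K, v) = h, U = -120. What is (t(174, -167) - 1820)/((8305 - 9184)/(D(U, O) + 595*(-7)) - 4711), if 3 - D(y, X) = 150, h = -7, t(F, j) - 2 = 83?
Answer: 7481320/20312953 ≈ 0.36830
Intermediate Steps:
t(F, j) = 85 (t(F, j) = 2 + 83 = 85)
l(K, v) = -7
O = 59 (O = 52 - 1*(-7) = 52 + 7 = 59)
D(y, X) = -147 (D(y, X) = 3 - 1*150 = 3 - 150 = -147)
(t(174, -167) - 1820)/((8305 - 9184)/(D(U, O) + 595*(-7)) - 4711) = (85 - 1820)/((8305 - 9184)/(-147 + 595*(-7)) - 4711) = -1735/(-879/(-147 - 4165) - 4711) = -1735/(-879/(-4312) - 4711) = -1735/(-879*(-1/4312) - 4711) = -1735/(879/4312 - 4711) = -1735/(-20312953/4312) = -1735*(-4312/20312953) = 7481320/20312953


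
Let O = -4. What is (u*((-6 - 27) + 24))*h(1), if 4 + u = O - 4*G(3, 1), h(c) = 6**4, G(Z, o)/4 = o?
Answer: 279936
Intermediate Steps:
G(Z, o) = 4*o
h(c) = 1296
u = -24 (u = -4 + (-4 - 16) = -4 - 20 = -24)
(u*((-6 - 27) + 24))*h(1) = -24*((-6 - 27) + 24)*1296 = -24*(-33 + 24)*1296 = -24*(-9)*1296 = 216*1296 = 279936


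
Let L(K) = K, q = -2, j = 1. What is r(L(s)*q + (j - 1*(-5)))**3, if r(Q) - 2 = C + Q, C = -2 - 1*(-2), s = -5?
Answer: 5832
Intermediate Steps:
C = 0 (C = -2 + 2 = 0)
r(Q) = 2 + Q (r(Q) = 2 + (0 + Q) = 2 + Q)
r(L(s)*q + (j - 1*(-5)))**3 = (2 + (-5*(-2) + (1 - 1*(-5))))**3 = (2 + (10 + (1 + 5)))**3 = (2 + (10 + 6))**3 = (2 + 16)**3 = 18**3 = 5832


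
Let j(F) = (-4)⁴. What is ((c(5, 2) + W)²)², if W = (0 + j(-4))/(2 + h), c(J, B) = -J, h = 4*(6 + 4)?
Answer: 279841/194481 ≈ 1.4389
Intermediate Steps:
h = 40 (h = 4*10 = 40)
j(F) = 256
W = 128/21 (W = (0 + 256)/(2 + 40) = 256/42 = 256*(1/42) = 128/21 ≈ 6.0952)
((c(5, 2) + W)²)² = ((-1*5 + 128/21)²)² = ((-5 + 128/21)²)² = ((23/21)²)² = (529/441)² = 279841/194481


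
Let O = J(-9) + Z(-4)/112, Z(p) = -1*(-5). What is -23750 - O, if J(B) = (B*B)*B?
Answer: -2578357/112 ≈ -23021.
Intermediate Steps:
Z(p) = 5
J(B) = B³ (J(B) = B²*B = B³)
O = -81643/112 (O = (-9)³ + 5/112 = -729 + (1/112)*5 = -729 + 5/112 = -81643/112 ≈ -728.96)
-23750 - O = -23750 - 1*(-81643/112) = -23750 + 81643/112 = -2578357/112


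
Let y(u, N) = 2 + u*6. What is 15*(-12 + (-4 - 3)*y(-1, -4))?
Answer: 240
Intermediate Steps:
y(u, N) = 2 + 6*u
15*(-12 + (-4 - 3)*y(-1, -4)) = 15*(-12 + (-4 - 3)*(2 + 6*(-1))) = 15*(-12 - 7*(2 - 6)) = 15*(-12 - 7*(-4)) = 15*(-12 + 28) = 15*16 = 240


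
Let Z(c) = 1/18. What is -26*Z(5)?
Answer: -13/9 ≈ -1.4444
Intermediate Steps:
Z(c) = 1/18
-26*Z(5) = -26*1/18 = -13/9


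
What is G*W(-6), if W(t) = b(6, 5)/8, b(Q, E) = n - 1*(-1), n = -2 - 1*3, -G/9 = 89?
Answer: 801/2 ≈ 400.50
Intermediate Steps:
G = -801 (G = -9*89 = -801)
n = -5 (n = -2 - 3 = -5)
b(Q, E) = -4 (b(Q, E) = -5 - 1*(-1) = -5 + 1 = -4)
W(t) = -1/2 (W(t) = -4/8 = -4*1/8 = -1/2)
G*W(-6) = -801*(-1/2) = 801/2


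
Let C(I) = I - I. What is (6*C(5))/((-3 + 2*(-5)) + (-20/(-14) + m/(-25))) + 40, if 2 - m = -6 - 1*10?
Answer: 40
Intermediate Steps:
m = 18 (m = 2 - (-6 - 1*10) = 2 - (-6 - 10) = 2 - 1*(-16) = 2 + 16 = 18)
C(I) = 0
(6*C(5))/((-3 + 2*(-5)) + (-20/(-14) + m/(-25))) + 40 = (6*0)/((-3 + 2*(-5)) + (-20/(-14) + 18/(-25))) + 40 = 0/((-3 - 10) + (-20*(-1/14) + 18*(-1/25))) + 40 = 0/(-13 + (10/7 - 18/25)) + 40 = 0/(-13 + 124/175) + 40 = 0/(-2151/175) + 40 = 0*(-175/2151) + 40 = 0 + 40 = 40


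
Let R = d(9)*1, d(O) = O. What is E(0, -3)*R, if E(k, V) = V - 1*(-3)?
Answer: 0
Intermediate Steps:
E(k, V) = 3 + V (E(k, V) = V + 3 = 3 + V)
R = 9 (R = 9*1 = 9)
E(0, -3)*R = (3 - 3)*9 = 0*9 = 0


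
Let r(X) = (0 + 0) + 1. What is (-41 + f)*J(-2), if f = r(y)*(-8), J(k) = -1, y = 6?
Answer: 49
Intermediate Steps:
r(X) = 1 (r(X) = 0 + 1 = 1)
f = -8 (f = 1*(-8) = -8)
(-41 + f)*J(-2) = (-41 - 8)*(-1) = -49*(-1) = 49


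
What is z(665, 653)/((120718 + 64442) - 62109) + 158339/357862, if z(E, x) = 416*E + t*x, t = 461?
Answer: 226210987415/44035276962 ≈ 5.1370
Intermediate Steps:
z(E, x) = 416*E + 461*x
z(665, 653)/((120718 + 64442) - 62109) + 158339/357862 = (416*665 + 461*653)/((120718 + 64442) - 62109) + 158339/357862 = (276640 + 301033)/(185160 - 62109) + 158339*(1/357862) = 577673/123051 + 158339/357862 = 226210987415/44035276962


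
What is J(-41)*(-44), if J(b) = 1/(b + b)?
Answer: 22/41 ≈ 0.53658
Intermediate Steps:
J(b) = 1/(2*b)
J(-41)*(-44) = ((½)/(-41))*(-44) = ((½)*(-1/41))*(-44) = -1/82*(-44) = 22/41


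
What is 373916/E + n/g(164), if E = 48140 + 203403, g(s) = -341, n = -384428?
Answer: 8802516160/7797833 ≈ 1128.8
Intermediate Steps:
E = 251543
373916/E + n/g(164) = 373916/251543 - 384428/(-341) = 373916*(1/251543) - 384428*(-1/341) = 373916/251543 + 34948/31 = 8802516160/7797833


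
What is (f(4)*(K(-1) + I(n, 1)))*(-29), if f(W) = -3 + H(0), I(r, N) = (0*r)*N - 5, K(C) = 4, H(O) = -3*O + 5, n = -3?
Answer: 58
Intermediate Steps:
H(O) = 5 - 3*O
I(r, N) = -5 (I(r, N) = 0*N - 5 = 0 - 5 = -5)
f(W) = 2 (f(W) = -3 + (5 - 3*0) = -3 + (5 + 0) = -3 + 5 = 2)
(f(4)*(K(-1) + I(n, 1)))*(-29) = (2*(4 - 5))*(-29) = (2*(-1))*(-29) = -2*(-29) = 58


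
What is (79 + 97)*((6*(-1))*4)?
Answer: -4224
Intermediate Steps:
(79 + 97)*((6*(-1))*4) = 176*(-6*4) = 176*(-24) = -4224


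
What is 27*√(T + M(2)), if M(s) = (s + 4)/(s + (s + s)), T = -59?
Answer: 27*I*√58 ≈ 205.63*I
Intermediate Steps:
M(s) = (4 + s)/(3*s) (M(s) = (4 + s)/(s + 2*s) = (4 + s)/((3*s)) = (4 + s)*(1/(3*s)) = (4 + s)/(3*s))
27*√(T + M(2)) = 27*√(-59 + (⅓)*(4 + 2)/2) = 27*√(-59 + (⅓)*(½)*6) = 27*√(-59 + 1) = 27*√(-58) = 27*(I*√58) = 27*I*√58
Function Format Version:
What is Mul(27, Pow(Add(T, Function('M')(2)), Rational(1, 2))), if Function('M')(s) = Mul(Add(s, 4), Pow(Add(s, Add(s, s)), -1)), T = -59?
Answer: Mul(27, I, Pow(58, Rational(1, 2))) ≈ Mul(205.63, I)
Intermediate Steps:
Function('M')(s) = Mul(Rational(1, 3), Pow(s, -1), Add(4, s)) (Function('M')(s) = Mul(Add(4, s), Pow(Add(s, Mul(2, s)), -1)) = Mul(Add(4, s), Pow(Mul(3, s), -1)) = Mul(Add(4, s), Mul(Rational(1, 3), Pow(s, -1))) = Mul(Rational(1, 3), Pow(s, -1), Add(4, s)))
Mul(27, Pow(Add(T, Function('M')(2)), Rational(1, 2))) = Mul(27, Pow(Add(-59, Mul(Rational(1, 3), Pow(2, -1), Add(4, 2))), Rational(1, 2))) = Mul(27, Pow(Add(-59, Mul(Rational(1, 3), Rational(1, 2), 6)), Rational(1, 2))) = Mul(27, Pow(Add(-59, 1), Rational(1, 2))) = Mul(27, Pow(-58, Rational(1, 2))) = Mul(27, Mul(I, Pow(58, Rational(1, 2)))) = Mul(27, I, Pow(58, Rational(1, 2)))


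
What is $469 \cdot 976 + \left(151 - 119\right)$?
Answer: $457776$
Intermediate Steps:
$469 \cdot 976 + \left(151 - 119\right) = 457744 + \left(151 - 119\right) = 457744 + 32 = 457776$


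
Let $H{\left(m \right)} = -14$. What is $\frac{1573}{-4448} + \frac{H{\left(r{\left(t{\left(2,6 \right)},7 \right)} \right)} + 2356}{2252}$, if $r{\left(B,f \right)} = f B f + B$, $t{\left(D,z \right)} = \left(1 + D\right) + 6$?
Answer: $\frac{1718705}{2504224} \approx 0.68632$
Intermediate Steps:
$t{\left(D,z \right)} = 7 + D$
$r{\left(B,f \right)} = B + B f^{2}$ ($r{\left(B,f \right)} = B f f + B = B f^{2} + B = B + B f^{2}$)
$\frac{1573}{-4448} + \frac{H{\left(r{\left(t{\left(2,6 \right)},7 \right)} \right)} + 2356}{2252} = \frac{1573}{-4448} + \frac{-14 + 2356}{2252} = 1573 \left(- \frac{1}{4448}\right) + 2342 \cdot \frac{1}{2252} = - \frac{1573}{4448} + \frac{1171}{1126} = \frac{1718705}{2504224}$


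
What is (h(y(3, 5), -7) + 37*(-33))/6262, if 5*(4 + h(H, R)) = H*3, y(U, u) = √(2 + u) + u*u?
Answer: -605/3131 + 3*√7/31310 ≈ -0.19298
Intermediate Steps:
y(U, u) = u² + √(2 + u) (y(U, u) = √(2 + u) + u² = u² + √(2 + u))
h(H, R) = -4 + 3*H/5 (h(H, R) = -4 + (H*3)/5 = -4 + (3*H)/5 = -4 + 3*H/5)
(h(y(3, 5), -7) + 37*(-33))/6262 = ((-4 + 3*(5² + √(2 + 5))/5) + 37*(-33))/6262 = ((-4 + 3*(25 + √7)/5) - 1221)*(1/6262) = ((-4 + (15 + 3*√7/5)) - 1221)*(1/6262) = ((11 + 3*√7/5) - 1221)*(1/6262) = (-1210 + 3*√7/5)*(1/6262) = -605/3131 + 3*√7/31310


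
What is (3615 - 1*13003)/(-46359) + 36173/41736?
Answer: 689587225/644946408 ≈ 1.0692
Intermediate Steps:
(3615 - 1*13003)/(-46359) + 36173/41736 = (3615 - 13003)*(-1/46359) + 36173*(1/41736) = -9388*(-1/46359) + 36173/41736 = 9388/46359 + 36173/41736 = 689587225/644946408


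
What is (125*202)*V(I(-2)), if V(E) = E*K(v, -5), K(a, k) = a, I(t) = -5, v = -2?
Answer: 252500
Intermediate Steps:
V(E) = -2*E (V(E) = E*(-2) = -2*E)
(125*202)*V(I(-2)) = (125*202)*(-2*(-5)) = 25250*10 = 252500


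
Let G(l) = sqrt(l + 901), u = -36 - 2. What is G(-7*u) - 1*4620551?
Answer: -4620551 + sqrt(1167) ≈ -4.6205e+6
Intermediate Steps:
u = -38
G(l) = sqrt(901 + l)
G(-7*u) - 1*4620551 = sqrt(901 - 7*(-38)) - 1*4620551 = sqrt(901 + 266) - 4620551 = sqrt(1167) - 4620551 = -4620551 + sqrt(1167)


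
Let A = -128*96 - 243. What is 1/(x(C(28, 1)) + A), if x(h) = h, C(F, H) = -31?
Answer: -1/12562 ≈ -7.9605e-5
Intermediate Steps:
A = -12531 (A = -12288 - 243 = -12531)
1/(x(C(28, 1)) + A) = 1/(-31 - 12531) = 1/(-12562) = -1/12562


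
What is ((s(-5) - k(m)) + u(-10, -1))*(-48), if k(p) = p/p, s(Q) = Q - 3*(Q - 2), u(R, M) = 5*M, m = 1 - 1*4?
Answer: -480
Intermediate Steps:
m = -3 (m = 1 - 4 = -3)
s(Q) = 6 - 2*Q (s(Q) = Q - 3*(-2 + Q) = Q - (-6 + 3*Q) = Q + (6 - 3*Q) = 6 - 2*Q)
k(p) = 1
((s(-5) - k(m)) + u(-10, -1))*(-48) = (((6 - 2*(-5)) - 1*1) + 5*(-1))*(-48) = (((6 + 10) - 1) - 5)*(-48) = ((16 - 1) - 5)*(-48) = (15 - 5)*(-48) = 10*(-48) = -480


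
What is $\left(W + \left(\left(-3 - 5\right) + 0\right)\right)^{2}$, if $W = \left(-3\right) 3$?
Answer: $289$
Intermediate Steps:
$W = -9$
$\left(W + \left(\left(-3 - 5\right) + 0\right)\right)^{2} = \left(-9 + \left(\left(-3 - 5\right) + 0\right)\right)^{2} = \left(-9 + \left(-8 + 0\right)\right)^{2} = \left(-9 - 8\right)^{2} = \left(-17\right)^{2} = 289$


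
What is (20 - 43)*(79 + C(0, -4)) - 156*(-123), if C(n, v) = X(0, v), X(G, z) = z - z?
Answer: 17371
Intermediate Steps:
X(G, z) = 0
C(n, v) = 0
(20 - 43)*(79 + C(0, -4)) - 156*(-123) = (20 - 43)*(79 + 0) - 156*(-123) = -23*79 + 19188 = -1817 + 19188 = 17371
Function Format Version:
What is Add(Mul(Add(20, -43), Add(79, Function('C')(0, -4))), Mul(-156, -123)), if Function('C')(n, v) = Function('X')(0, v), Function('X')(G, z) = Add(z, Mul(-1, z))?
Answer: 17371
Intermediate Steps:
Function('X')(G, z) = 0
Function('C')(n, v) = 0
Add(Mul(Add(20, -43), Add(79, Function('C')(0, -4))), Mul(-156, -123)) = Add(Mul(Add(20, -43), Add(79, 0)), Mul(-156, -123)) = Add(Mul(-23, 79), 19188) = Add(-1817, 19188) = 17371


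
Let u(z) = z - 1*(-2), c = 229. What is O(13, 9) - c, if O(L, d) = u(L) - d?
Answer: -223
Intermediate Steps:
u(z) = 2 + z (u(z) = z + 2 = 2 + z)
O(L, d) = 2 + L - d (O(L, d) = (2 + L) - d = 2 + L - d)
O(13, 9) - c = (2 + 13 - 1*9) - 1*229 = (2 + 13 - 9) - 229 = 6 - 229 = -223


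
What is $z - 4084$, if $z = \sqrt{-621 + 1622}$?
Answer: $-4084 + \sqrt{1001} \approx -4052.4$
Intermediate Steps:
$z = \sqrt{1001} \approx 31.639$
$z - 4084 = \sqrt{1001} - 4084 = -4084 + \sqrt{1001}$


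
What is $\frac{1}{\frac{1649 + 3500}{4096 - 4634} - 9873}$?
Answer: $- \frac{538}{5316823} \approx -0.00010119$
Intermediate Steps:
$\frac{1}{\frac{1649 + 3500}{4096 - 4634} - 9873} = \frac{1}{\frac{5149}{-538} - 9873} = \frac{1}{5149 \left(- \frac{1}{538}\right) - 9873} = \frac{1}{- \frac{5149}{538} - 9873} = \frac{1}{- \frac{5316823}{538}} = - \frac{538}{5316823}$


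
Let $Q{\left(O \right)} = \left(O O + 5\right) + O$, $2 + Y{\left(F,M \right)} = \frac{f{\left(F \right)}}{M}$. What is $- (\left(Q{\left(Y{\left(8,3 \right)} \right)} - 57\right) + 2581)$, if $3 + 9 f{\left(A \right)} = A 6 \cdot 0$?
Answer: $- \frac{205039}{81} \approx -2531.3$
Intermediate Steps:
$f{\left(A \right)} = - \frac{1}{3}$ ($f{\left(A \right)} = - \frac{1}{3} + \frac{A 6 \cdot 0}{9} = - \frac{1}{3} + \frac{6 A 0}{9} = - \frac{1}{3} + \frac{1}{9} \cdot 0 = - \frac{1}{3} + 0 = - \frac{1}{3}$)
$Y{\left(F,M \right)} = -2 - \frac{1}{3 M}$
$Q{\left(O \right)} = 5 + O + O^{2}$ ($Q{\left(O \right)} = \left(O^{2} + 5\right) + O = \left(5 + O^{2}\right) + O = 5 + O + O^{2}$)
$- (\left(Q{\left(Y{\left(8,3 \right)} \right)} - 57\right) + 2581) = - (\left(\left(5 - \left(2 + \frac{1}{3 \cdot 3}\right) + \left(-2 - \frac{1}{3 \cdot 3}\right)^{2}\right) - 57\right) + 2581) = - (\left(\left(5 - \frac{19}{9} + \left(-2 - \frac{1}{9}\right)^{2}\right) + \left(-727 + 670\right)\right) + 2581) = - (\left(\left(5 - \frac{19}{9} + \left(-2 - \frac{1}{9}\right)^{2}\right) - 57\right) + 2581) = - (\left(\left(5 - \frac{19}{9} + \left(- \frac{19}{9}\right)^{2}\right) - 57\right) + 2581) = - (\left(\left(5 - \frac{19}{9} + \frac{361}{81}\right) - 57\right) + 2581) = - (\left(\frac{595}{81} - 57\right) + 2581) = - (- \frac{4022}{81} + 2581) = \left(-1\right) \frac{205039}{81} = - \frac{205039}{81}$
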